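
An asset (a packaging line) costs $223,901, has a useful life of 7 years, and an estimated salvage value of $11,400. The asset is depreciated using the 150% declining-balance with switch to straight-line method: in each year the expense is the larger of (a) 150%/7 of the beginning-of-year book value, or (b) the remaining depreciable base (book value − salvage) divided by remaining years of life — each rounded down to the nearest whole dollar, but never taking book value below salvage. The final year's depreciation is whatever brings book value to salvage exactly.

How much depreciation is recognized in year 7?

$24,302

Depreciable base = $223,901 − $11,400 = $212,501.
Year 1: DB = ⌊$223,901 × 150%/7⌋ = $47,978; SL = ⌊$212,501/7⌋ = $30,357 → take DB $47,978. Book value $175,923.
Year 2: DB = ⌊$175,923 × 150%/7⌋ = $37,697; SL = ⌊$164,523/6⌋ = $27,420 → take DB $37,697. Book value $138,226.
Year 3: DB = ⌊$138,226 × 150%/7⌋ = $29,619; SL = ⌊$126,826/5⌋ = $25,365 → take DB $29,619. Book value $108,607.
Year 4: DB = ⌊$108,607 × 150%/7⌋ = $23,272; SL = ⌊$97,207/4⌋ = $24,301 → take SL $24,301. Book value $84,306.
Year 5: DB = ⌊$84,306 × 150%/7⌋ = $18,065; SL = ⌊$72,906/3⌋ = $24,302 → take SL $24,302. Book value $60,004.
Year 6: DB = ⌊$60,004 × 150%/7⌋ = $12,858; SL = ⌊$48,604/2⌋ = $24,302 → take SL $24,302. Book value $35,702.
Year 7 (final): $35,702 − $11,400 = $24,302. Book value $11,400.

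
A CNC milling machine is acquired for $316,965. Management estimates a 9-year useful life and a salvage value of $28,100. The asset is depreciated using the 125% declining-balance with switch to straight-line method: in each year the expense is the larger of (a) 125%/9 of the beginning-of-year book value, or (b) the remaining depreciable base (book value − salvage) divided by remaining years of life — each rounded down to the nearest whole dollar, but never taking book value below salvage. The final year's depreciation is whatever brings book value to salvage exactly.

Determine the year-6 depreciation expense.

$29,049

Depreciable base = $316,965 − $28,100 = $288,865.
Year 1: DB = ⌊$316,965 × 125%/9⌋ = $44,022; SL = ⌊$288,865/9⌋ = $32,096 → take DB $44,022. Book value $272,943.
Year 2: DB = ⌊$272,943 × 125%/9⌋ = $37,908; SL = ⌊$244,843/8⌋ = $30,605 → take DB $37,908. Book value $235,035.
Year 3: DB = ⌊$235,035 × 125%/9⌋ = $32,643; SL = ⌊$206,935/7⌋ = $29,562 → take DB $32,643. Book value $202,392.
Year 4: DB = ⌊$202,392 × 125%/9⌋ = $28,110; SL = ⌊$174,292/6⌋ = $29,048 → take SL $29,048. Book value $173,344.
Year 5: DB = ⌊$173,344 × 125%/9⌋ = $24,075; SL = ⌊$145,244/5⌋ = $29,048 → take SL $29,048. Book value $144,296.
Year 6: DB = ⌊$144,296 × 125%/9⌋ = $20,041; SL = ⌊$116,196/4⌋ = $29,049 → take SL $29,049. Book value $115,247.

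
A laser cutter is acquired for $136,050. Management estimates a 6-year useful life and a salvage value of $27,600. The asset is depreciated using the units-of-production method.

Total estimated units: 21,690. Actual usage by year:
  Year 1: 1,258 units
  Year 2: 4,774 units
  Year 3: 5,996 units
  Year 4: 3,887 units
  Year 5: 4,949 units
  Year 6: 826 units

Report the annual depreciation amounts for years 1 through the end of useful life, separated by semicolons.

Depreciable base = $136,050 − $27,600 = $108,450.
Rate = $108,450 / 21,690 units = $5 per unit.
Year 1: 1,258 × $5 = $6,290. Book value $129,760.
Year 2: 4,774 × $5 = $23,870. Book value $105,890.
Year 3: 5,996 × $5 = $29,980. Book value $75,910.
Year 4: 3,887 × $5 = $19,435. Book value $56,475.
Year 5: 4,949 × $5 = $24,745. Book value $31,730.
Year 6: 826 × $5 = $4,130. Book value $27,600.

$6,290; $23,870; $29,980; $19,435; $24,745; $4,130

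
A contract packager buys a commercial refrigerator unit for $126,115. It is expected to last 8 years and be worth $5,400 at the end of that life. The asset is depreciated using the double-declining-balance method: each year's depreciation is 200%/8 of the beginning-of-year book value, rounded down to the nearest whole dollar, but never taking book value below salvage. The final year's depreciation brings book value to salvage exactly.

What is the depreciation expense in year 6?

$7,482

Depreciable base = $126,115 − $5,400 = $120,715.
Year 1: ⌊$126,115 × 200%/8⌋ = $31,528. Book value $94,587.
Year 2: ⌊$94,587 × 200%/8⌋ = $23,646. Book value $70,941.
Year 3: ⌊$70,941 × 200%/8⌋ = $17,735. Book value $53,206.
Year 4: ⌊$53,206 × 200%/8⌋ = $13,301. Book value $39,905.
Year 5: ⌊$39,905 × 200%/8⌋ = $9,976. Book value $29,929.
Year 6: ⌊$29,929 × 200%/8⌋ = $7,482. Book value $22,447.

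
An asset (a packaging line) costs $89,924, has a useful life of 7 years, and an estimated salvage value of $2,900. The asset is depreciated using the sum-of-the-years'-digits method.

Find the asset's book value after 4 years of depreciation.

$21,548

Depreciable base = $89,924 − $2,900 = $87,024.
Sum of the years' digits = 7+6+5+4+3+2+1 = 28.
Year 1: $87,024 × 7/28 = $21,756. Book value $68,168.
Year 2: $87,024 × 6/28 = $18,648. Book value $49,520.
Year 3: $87,024 × 5/28 = $15,540. Book value $33,980.
Year 4: $87,024 × 4/28 = $12,432. Book value $21,548.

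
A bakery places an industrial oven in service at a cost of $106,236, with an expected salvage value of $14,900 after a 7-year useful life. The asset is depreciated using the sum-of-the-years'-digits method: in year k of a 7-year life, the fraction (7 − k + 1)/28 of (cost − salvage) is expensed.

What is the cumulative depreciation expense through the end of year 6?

Depreciable base = $106,236 − $14,900 = $91,336.
Sum of the years' digits = 7+6+5+4+3+2+1 = 28.
Year 1: $91,336 × 7/28 = $22,834. Book value $83,402.
Year 2: $91,336 × 6/28 = $19,572. Book value $63,830.
Year 3: $91,336 × 5/28 = $16,310. Book value $47,520.
Year 4: $91,336 × 4/28 = $13,048. Book value $34,472.
Year 5: $91,336 × 3/28 = $9,786. Book value $24,686.
Year 6: $91,336 × 2/28 = $6,524. Book value $18,162.
Accumulated through year 6 = $106,236 − $18,162 = $88,074.

$88,074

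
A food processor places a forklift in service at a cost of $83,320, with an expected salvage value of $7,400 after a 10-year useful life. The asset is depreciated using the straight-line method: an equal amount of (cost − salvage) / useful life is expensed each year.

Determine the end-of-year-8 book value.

$22,584

Depreciable base = $83,320 − $7,400 = $75,920.
Annual expense = $75,920 / 10 = $7,592.
End of year 1: book value $75,728.
End of year 2: book value $68,136.
End of year 3: book value $60,544.
End of year 4: book value $52,952.
End of year 5: book value $45,360.
End of year 6: book value $37,768.
End of year 7: book value $30,176.
End of year 8: book value $22,584.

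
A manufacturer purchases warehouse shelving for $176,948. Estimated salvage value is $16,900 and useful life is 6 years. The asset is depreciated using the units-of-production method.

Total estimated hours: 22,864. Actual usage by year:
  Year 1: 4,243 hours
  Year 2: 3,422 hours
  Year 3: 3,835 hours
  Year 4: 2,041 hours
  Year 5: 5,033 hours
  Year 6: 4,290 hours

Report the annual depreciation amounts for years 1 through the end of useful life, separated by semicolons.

$29,701; $23,954; $26,845; $14,287; $35,231; $30,030

Depreciable base = $176,948 − $16,900 = $160,048.
Rate = $160,048 / 22,864 hours = $7 per hour.
Year 1: 4,243 × $7 = $29,701. Book value $147,247.
Year 2: 3,422 × $7 = $23,954. Book value $123,293.
Year 3: 3,835 × $7 = $26,845. Book value $96,448.
Year 4: 2,041 × $7 = $14,287. Book value $82,161.
Year 5: 5,033 × $7 = $35,231. Book value $46,930.
Year 6: 4,290 × $7 = $30,030. Book value $16,900.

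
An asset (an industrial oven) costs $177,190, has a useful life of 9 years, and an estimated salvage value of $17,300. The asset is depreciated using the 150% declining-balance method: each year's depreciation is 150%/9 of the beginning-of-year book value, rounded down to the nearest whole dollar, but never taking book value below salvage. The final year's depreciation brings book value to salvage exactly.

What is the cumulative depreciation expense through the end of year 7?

Depreciable base = $177,190 − $17,300 = $159,890.
Year 1: ⌊$177,190 × 150%/9⌋ = $29,531. Book value $147,659.
Year 2: ⌊$147,659 × 150%/9⌋ = $24,609. Book value $123,050.
Year 3: ⌊$123,050 × 150%/9⌋ = $20,508. Book value $102,542.
Year 4: ⌊$102,542 × 150%/9⌋ = $17,090. Book value $85,452.
Year 5: ⌊$85,452 × 150%/9⌋ = $14,242. Book value $71,210.
Year 6: ⌊$71,210 × 150%/9⌋ = $11,868. Book value $59,342.
Year 7: ⌊$59,342 × 150%/9⌋ = $9,890. Book value $49,452.
Accumulated through year 7 = $177,190 − $49,452 = $127,738.

$127,738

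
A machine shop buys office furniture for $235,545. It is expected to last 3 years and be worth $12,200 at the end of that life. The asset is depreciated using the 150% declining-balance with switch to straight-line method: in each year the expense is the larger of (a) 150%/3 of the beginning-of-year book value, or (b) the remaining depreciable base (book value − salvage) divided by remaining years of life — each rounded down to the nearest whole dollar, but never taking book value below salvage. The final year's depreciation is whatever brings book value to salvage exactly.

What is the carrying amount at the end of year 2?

$58,887

Depreciable base = $235,545 − $12,200 = $223,345.
Year 1: DB = ⌊$235,545 × 150%/3⌋ = $117,772; SL = ⌊$223,345/3⌋ = $74,448 → take DB $117,772. Book value $117,773.
Year 2: DB = ⌊$117,773 × 150%/3⌋ = $58,886; SL = ⌊$105,573/2⌋ = $52,786 → take DB $58,886. Book value $58,887.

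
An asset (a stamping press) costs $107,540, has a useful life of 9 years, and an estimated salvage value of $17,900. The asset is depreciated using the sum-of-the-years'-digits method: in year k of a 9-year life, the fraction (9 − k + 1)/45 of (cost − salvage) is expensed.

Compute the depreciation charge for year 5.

Depreciable base = $107,540 − $17,900 = $89,640.
Sum of the years' digits = 9+8+7+6+5+4+3+2+1 = 45.
Year 1: $89,640 × 9/45 = $17,928. Book value $89,612.
Year 2: $89,640 × 8/45 = $15,936. Book value $73,676.
Year 3: $89,640 × 7/45 = $13,944. Book value $59,732.
Year 4: $89,640 × 6/45 = $11,952. Book value $47,780.
Year 5: $89,640 × 5/45 = $9,960. Book value $37,820.

$9,960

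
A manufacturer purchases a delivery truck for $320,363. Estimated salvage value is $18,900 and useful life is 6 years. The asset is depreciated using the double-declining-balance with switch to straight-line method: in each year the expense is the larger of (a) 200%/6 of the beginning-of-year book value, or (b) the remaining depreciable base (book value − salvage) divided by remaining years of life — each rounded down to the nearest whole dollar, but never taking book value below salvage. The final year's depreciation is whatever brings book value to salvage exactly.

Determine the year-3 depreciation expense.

$47,461

Depreciable base = $320,363 − $18,900 = $301,463.
Year 1: DB = ⌊$320,363 × 200%/6⌋ = $106,787; SL = ⌊$301,463/6⌋ = $50,243 → take DB $106,787. Book value $213,576.
Year 2: DB = ⌊$213,576 × 200%/6⌋ = $71,192; SL = ⌊$194,676/5⌋ = $38,935 → take DB $71,192. Book value $142,384.
Year 3: DB = ⌊$142,384 × 200%/6⌋ = $47,461; SL = ⌊$123,484/4⌋ = $30,871 → take DB $47,461. Book value $94,923.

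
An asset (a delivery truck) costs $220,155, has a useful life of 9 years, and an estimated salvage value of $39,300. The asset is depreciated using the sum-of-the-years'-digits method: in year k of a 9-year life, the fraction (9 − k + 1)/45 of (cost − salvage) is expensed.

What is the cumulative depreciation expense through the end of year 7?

$168,798

Depreciable base = $220,155 − $39,300 = $180,855.
Sum of the years' digits = 9+8+7+6+5+4+3+2+1 = 45.
Year 1: $180,855 × 9/45 = $36,171. Book value $183,984.
Year 2: $180,855 × 8/45 = $32,152. Book value $151,832.
Year 3: $180,855 × 7/45 = $28,133. Book value $123,699.
Year 4: $180,855 × 6/45 = $24,114. Book value $99,585.
Year 5: $180,855 × 5/45 = $20,095. Book value $79,490.
Year 6: $180,855 × 4/45 = $16,076. Book value $63,414.
Year 7: $180,855 × 3/45 = $12,057. Book value $51,357.
Accumulated through year 7 = $220,155 − $51,357 = $168,798.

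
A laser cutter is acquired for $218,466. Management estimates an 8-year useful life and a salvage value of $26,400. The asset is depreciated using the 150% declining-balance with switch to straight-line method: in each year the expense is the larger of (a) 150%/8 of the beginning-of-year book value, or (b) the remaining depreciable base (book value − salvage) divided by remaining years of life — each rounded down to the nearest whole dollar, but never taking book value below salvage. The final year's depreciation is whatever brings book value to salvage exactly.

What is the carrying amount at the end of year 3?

$117,181

Depreciable base = $218,466 − $26,400 = $192,066.
Year 1: DB = ⌊$218,466 × 150%/8⌋ = $40,962; SL = ⌊$192,066/8⌋ = $24,008 → take DB $40,962. Book value $177,504.
Year 2: DB = ⌊$177,504 × 150%/8⌋ = $33,282; SL = ⌊$151,104/7⌋ = $21,586 → take DB $33,282. Book value $144,222.
Year 3: DB = ⌊$144,222 × 150%/8⌋ = $27,041; SL = ⌊$117,822/6⌋ = $19,637 → take DB $27,041. Book value $117,181.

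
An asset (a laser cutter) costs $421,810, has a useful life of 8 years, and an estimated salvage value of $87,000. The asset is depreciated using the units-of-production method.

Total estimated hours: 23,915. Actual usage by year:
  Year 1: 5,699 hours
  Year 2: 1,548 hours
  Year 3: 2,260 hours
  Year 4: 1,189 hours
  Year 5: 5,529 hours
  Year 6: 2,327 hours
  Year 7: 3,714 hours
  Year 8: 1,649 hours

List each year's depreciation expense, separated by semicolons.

$79,786; $21,672; $31,640; $16,646; $77,406; $32,578; $51,996; $23,086

Depreciable base = $421,810 − $87,000 = $334,810.
Rate = $334,810 / 23,915 hours = $14 per hour.
Year 1: 5,699 × $14 = $79,786. Book value $342,024.
Year 2: 1,548 × $14 = $21,672. Book value $320,352.
Year 3: 2,260 × $14 = $31,640. Book value $288,712.
Year 4: 1,189 × $14 = $16,646. Book value $272,066.
Year 5: 5,529 × $14 = $77,406. Book value $194,660.
Year 6: 2,327 × $14 = $32,578. Book value $162,082.
Year 7: 3,714 × $14 = $51,996. Book value $110,086.
Year 8: 1,649 × $14 = $23,086. Book value $87,000.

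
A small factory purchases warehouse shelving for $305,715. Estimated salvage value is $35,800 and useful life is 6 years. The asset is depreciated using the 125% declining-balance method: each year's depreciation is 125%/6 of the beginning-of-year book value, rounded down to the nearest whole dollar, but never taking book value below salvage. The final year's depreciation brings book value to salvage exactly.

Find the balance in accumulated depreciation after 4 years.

Depreciable base = $305,715 − $35,800 = $269,915.
Year 1: ⌊$305,715 × 125%/6⌋ = $63,690. Book value $242,025.
Year 2: ⌊$242,025 × 125%/6⌋ = $50,421. Book value $191,604.
Year 3: ⌊$191,604 × 125%/6⌋ = $39,917. Book value $151,687.
Year 4: ⌊$151,687 × 125%/6⌋ = $31,601. Book value $120,086.
Accumulated through year 4 = $305,715 − $120,086 = $185,629.

$185,629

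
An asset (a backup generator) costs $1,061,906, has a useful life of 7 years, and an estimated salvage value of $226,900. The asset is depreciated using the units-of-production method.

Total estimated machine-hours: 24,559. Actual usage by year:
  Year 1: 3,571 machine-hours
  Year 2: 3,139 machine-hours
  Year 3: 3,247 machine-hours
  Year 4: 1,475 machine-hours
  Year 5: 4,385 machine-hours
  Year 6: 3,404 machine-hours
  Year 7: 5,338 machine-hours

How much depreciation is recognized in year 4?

$50,150

Depreciable base = $1,061,906 − $226,900 = $835,006.
Rate = $835,006 / 24,559 machine-hours = $34 per machine-hour.
Year 1: 3,571 × $34 = $121,414. Book value $940,492.
Year 2: 3,139 × $34 = $106,726. Book value $833,766.
Year 3: 3,247 × $34 = $110,398. Book value $723,368.
Year 4: 1,475 × $34 = $50,150. Book value $673,218.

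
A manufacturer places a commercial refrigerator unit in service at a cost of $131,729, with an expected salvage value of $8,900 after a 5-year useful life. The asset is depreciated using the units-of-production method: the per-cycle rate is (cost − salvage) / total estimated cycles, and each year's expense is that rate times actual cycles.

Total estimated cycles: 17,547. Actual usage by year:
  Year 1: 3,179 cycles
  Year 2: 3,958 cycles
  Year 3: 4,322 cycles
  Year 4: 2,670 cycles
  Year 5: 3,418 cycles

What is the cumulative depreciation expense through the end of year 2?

$49,959

Depreciable base = $131,729 − $8,900 = $122,829.
Rate = $122,829 / 17,547 cycles = $7 per cycle.
Year 1: 3,179 × $7 = $22,253. Book value $109,476.
Year 2: 3,958 × $7 = $27,706. Book value $81,770.
Accumulated through year 2 = $131,729 − $81,770 = $49,959.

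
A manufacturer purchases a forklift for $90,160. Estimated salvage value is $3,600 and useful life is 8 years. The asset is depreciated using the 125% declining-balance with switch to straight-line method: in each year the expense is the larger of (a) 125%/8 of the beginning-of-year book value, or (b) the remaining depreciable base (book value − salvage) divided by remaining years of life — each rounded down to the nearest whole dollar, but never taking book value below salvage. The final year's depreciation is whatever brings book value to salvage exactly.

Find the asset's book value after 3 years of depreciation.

$54,090

Depreciable base = $90,160 − $3,600 = $86,560.
Year 1: DB = ⌊$90,160 × 125%/8⌋ = $14,087; SL = ⌊$86,560/8⌋ = $10,820 → take DB $14,087. Book value $76,073.
Year 2: DB = ⌊$76,073 × 125%/8⌋ = $11,886; SL = ⌊$72,473/7⌋ = $10,353 → take DB $11,886. Book value $64,187.
Year 3: DB = ⌊$64,187 × 125%/8⌋ = $10,029; SL = ⌊$60,587/6⌋ = $10,097 → take SL $10,097. Book value $54,090.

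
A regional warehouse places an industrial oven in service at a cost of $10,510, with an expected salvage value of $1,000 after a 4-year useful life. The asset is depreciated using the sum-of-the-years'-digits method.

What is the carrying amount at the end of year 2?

$3,853

Depreciable base = $10,510 − $1,000 = $9,510.
Sum of the years' digits = 4+3+2+1 = 10.
Year 1: $9,510 × 4/10 = $3,804. Book value $6,706.
Year 2: $9,510 × 3/10 = $2,853. Book value $3,853.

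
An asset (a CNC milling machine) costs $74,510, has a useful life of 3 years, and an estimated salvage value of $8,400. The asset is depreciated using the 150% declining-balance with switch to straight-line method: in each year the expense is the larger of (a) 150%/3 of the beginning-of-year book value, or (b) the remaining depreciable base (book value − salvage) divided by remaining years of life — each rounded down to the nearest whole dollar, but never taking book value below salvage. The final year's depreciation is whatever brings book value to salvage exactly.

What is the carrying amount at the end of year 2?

Depreciable base = $74,510 − $8,400 = $66,110.
Year 1: DB = ⌊$74,510 × 150%/3⌋ = $37,255; SL = ⌊$66,110/3⌋ = $22,036 → take DB $37,255. Book value $37,255.
Year 2: DB = ⌊$37,255 × 150%/3⌋ = $18,627; SL = ⌊$28,855/2⌋ = $14,427 → take DB $18,627. Book value $18,628.

$18,628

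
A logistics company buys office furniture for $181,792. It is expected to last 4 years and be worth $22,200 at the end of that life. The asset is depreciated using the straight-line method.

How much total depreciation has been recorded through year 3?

$119,694

Depreciable base = $181,792 − $22,200 = $159,592.
Annual expense = $159,592 / 4 = $39,898.
End of year 1: book value $141,894.
End of year 2: book value $101,996.
End of year 3: book value $62,098.
Accumulated through year 3 = $181,792 − $62,098 = $119,694.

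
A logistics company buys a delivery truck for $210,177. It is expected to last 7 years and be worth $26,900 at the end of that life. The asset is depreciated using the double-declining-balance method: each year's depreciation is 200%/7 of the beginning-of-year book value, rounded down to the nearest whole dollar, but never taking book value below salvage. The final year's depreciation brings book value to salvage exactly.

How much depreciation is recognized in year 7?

$1,015

Depreciable base = $210,177 − $26,900 = $183,277.
Year 1: ⌊$210,177 × 200%/7⌋ = $60,050. Book value $150,127.
Year 2: ⌊$150,127 × 200%/7⌋ = $42,893. Book value $107,234.
Year 3: ⌊$107,234 × 200%/7⌋ = $30,638. Book value $76,596.
Year 4: ⌊$76,596 × 200%/7⌋ = $21,884. Book value $54,712.
Year 5: ⌊$54,712 × 200%/7⌋ = $15,632. Book value $39,080.
Year 6: ⌊$39,080 × 200%/7⌋ = $11,165. Book value $27,915.
Year 7 (final): $27,915 − $26,900 = $1,015. Book value $26,900.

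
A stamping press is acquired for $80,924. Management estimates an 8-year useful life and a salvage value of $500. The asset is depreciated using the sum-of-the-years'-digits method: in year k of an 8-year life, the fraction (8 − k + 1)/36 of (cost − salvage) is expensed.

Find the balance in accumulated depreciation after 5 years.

$67,020

Depreciable base = $80,924 − $500 = $80,424.
Sum of the years' digits = 8+7+6+5+4+3+2+1 = 36.
Year 1: $80,424 × 8/36 = $17,872. Book value $63,052.
Year 2: $80,424 × 7/36 = $15,638. Book value $47,414.
Year 3: $80,424 × 6/36 = $13,404. Book value $34,010.
Year 4: $80,424 × 5/36 = $11,170. Book value $22,840.
Year 5: $80,424 × 4/36 = $8,936. Book value $13,904.
Accumulated through year 5 = $80,924 − $13,904 = $67,020.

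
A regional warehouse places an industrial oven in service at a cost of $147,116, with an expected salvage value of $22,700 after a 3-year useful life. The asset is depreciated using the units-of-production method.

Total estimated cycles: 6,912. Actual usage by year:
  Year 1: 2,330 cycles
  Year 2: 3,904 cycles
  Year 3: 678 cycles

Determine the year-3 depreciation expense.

$12,204

Depreciable base = $147,116 − $22,700 = $124,416.
Rate = $124,416 / 6,912 cycles = $18 per cycle.
Year 1: 2,330 × $18 = $41,940. Book value $105,176.
Year 2: 3,904 × $18 = $70,272. Book value $34,904.
Year 3: 678 × $18 = $12,204. Book value $22,700.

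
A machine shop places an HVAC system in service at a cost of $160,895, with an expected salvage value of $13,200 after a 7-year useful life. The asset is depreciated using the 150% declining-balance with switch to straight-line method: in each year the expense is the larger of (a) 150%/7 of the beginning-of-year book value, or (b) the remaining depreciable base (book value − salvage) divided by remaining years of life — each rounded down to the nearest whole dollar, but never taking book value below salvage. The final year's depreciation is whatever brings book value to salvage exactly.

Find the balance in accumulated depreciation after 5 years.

Depreciable base = $160,895 − $13,200 = $147,695.
Year 1: DB = ⌊$160,895 × 150%/7⌋ = $34,477; SL = ⌊$147,695/7⌋ = $21,099 → take DB $34,477. Book value $126,418.
Year 2: DB = ⌊$126,418 × 150%/7⌋ = $27,089; SL = ⌊$113,218/6⌋ = $18,869 → take DB $27,089. Book value $99,329.
Year 3: DB = ⌊$99,329 × 150%/7⌋ = $21,284; SL = ⌊$86,129/5⌋ = $17,225 → take DB $21,284. Book value $78,045.
Year 4: DB = ⌊$78,045 × 150%/7⌋ = $16,723; SL = ⌊$64,845/4⌋ = $16,211 → take DB $16,723. Book value $61,322.
Year 5: DB = ⌊$61,322 × 150%/7⌋ = $13,140; SL = ⌊$48,122/3⌋ = $16,040 → take SL $16,040. Book value $45,282.
Accumulated through year 5 = $160,895 − $45,282 = $115,613.

$115,613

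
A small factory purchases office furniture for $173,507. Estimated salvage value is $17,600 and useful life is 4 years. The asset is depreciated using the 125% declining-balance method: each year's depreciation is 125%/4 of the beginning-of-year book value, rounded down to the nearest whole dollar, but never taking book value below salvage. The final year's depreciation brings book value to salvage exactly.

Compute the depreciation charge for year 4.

Depreciable base = $173,507 − $17,600 = $155,907.
Year 1: ⌊$173,507 × 125%/4⌋ = $54,220. Book value $119,287.
Year 2: ⌊$119,287 × 125%/4⌋ = $37,277. Book value $82,010.
Year 3: ⌊$82,010 × 125%/4⌋ = $25,628. Book value $56,382.
Year 4 (final): $56,382 − $17,600 = $38,782. Book value $17,600.

$38,782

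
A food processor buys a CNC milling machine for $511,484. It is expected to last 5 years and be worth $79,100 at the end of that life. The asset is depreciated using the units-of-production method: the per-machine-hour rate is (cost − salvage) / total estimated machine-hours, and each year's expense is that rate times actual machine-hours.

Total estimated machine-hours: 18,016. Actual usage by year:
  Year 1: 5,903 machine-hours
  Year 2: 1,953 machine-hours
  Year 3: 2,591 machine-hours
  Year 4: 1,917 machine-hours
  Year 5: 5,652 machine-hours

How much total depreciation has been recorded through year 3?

Depreciable base = $511,484 − $79,100 = $432,384.
Rate = $432,384 / 18,016 machine-hours = $24 per machine-hour.
Year 1: 5,903 × $24 = $141,672. Book value $369,812.
Year 2: 1,953 × $24 = $46,872. Book value $322,940.
Year 3: 2,591 × $24 = $62,184. Book value $260,756.
Accumulated through year 3 = $511,484 − $260,756 = $250,728.

$250,728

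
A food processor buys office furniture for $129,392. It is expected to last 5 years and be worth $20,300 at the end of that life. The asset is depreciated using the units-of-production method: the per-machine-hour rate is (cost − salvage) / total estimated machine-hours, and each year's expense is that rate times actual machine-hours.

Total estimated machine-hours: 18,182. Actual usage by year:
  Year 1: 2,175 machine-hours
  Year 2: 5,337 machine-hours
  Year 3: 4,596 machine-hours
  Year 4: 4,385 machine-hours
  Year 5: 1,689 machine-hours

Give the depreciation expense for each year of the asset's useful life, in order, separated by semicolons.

$13,050; $32,022; $27,576; $26,310; $10,134

Depreciable base = $129,392 − $20,300 = $109,092.
Rate = $109,092 / 18,182 machine-hours = $6 per machine-hour.
Year 1: 2,175 × $6 = $13,050. Book value $116,342.
Year 2: 5,337 × $6 = $32,022. Book value $84,320.
Year 3: 4,596 × $6 = $27,576. Book value $56,744.
Year 4: 4,385 × $6 = $26,310. Book value $30,434.
Year 5: 1,689 × $6 = $10,134. Book value $20,300.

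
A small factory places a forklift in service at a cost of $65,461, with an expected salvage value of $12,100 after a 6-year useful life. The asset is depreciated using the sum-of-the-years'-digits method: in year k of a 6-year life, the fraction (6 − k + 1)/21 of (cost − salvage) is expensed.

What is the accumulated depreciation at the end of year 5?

Depreciable base = $65,461 − $12,100 = $53,361.
Sum of the years' digits = 6+5+4+3+2+1 = 21.
Year 1: $53,361 × 6/21 = $15,246. Book value $50,215.
Year 2: $53,361 × 5/21 = $12,705. Book value $37,510.
Year 3: $53,361 × 4/21 = $10,164. Book value $27,346.
Year 4: $53,361 × 3/21 = $7,623. Book value $19,723.
Year 5: $53,361 × 2/21 = $5,082. Book value $14,641.
Accumulated through year 5 = $65,461 − $14,641 = $50,820.

$50,820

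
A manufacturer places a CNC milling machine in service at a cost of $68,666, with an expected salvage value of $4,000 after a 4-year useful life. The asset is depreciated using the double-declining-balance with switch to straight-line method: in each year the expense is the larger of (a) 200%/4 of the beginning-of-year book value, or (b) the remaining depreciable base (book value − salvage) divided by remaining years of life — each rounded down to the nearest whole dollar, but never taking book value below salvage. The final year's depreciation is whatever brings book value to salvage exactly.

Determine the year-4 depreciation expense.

$4,584

Depreciable base = $68,666 − $4,000 = $64,666.
Year 1: DB = ⌊$68,666 × 200%/4⌋ = $34,333; SL = ⌊$64,666/4⌋ = $16,166 → take DB $34,333. Book value $34,333.
Year 2: DB = ⌊$34,333 × 200%/4⌋ = $17,166; SL = ⌊$30,333/3⌋ = $10,111 → take DB $17,166. Book value $17,167.
Year 3: DB = ⌊$17,167 × 200%/4⌋ = $8,583; SL = ⌊$13,167/2⌋ = $6,583 → take DB $8,583. Book value $8,584.
Year 4 (final): $8,584 − $4,000 = $4,584. Book value $4,000.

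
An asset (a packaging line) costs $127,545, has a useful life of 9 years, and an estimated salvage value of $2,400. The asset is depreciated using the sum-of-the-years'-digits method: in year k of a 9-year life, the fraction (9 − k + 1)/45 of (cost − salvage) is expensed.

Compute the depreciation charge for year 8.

$5,562

Depreciable base = $127,545 − $2,400 = $125,145.
Sum of the years' digits = 9+8+7+6+5+4+3+2+1 = 45.
Year 1: $125,145 × 9/45 = $25,029. Book value $102,516.
Year 2: $125,145 × 8/45 = $22,248. Book value $80,268.
Year 3: $125,145 × 7/45 = $19,467. Book value $60,801.
Year 4: $125,145 × 6/45 = $16,686. Book value $44,115.
Year 5: $125,145 × 5/45 = $13,905. Book value $30,210.
Year 6: $125,145 × 4/45 = $11,124. Book value $19,086.
Year 7: $125,145 × 3/45 = $8,343. Book value $10,743.
Year 8: $125,145 × 2/45 = $5,562. Book value $5,181.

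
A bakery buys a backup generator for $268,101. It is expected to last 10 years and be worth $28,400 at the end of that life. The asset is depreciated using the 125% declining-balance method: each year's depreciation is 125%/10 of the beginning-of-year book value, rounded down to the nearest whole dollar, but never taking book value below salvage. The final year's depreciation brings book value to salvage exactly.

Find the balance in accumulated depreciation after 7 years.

Depreciable base = $268,101 − $28,400 = $239,701.
Year 1: ⌊$268,101 × 125%/10⌋ = $33,512. Book value $234,589.
Year 2: ⌊$234,589 × 125%/10⌋ = $29,323. Book value $205,266.
Year 3: ⌊$205,266 × 125%/10⌋ = $25,658. Book value $179,608.
Year 4: ⌊$179,608 × 125%/10⌋ = $22,451. Book value $157,157.
Year 5: ⌊$157,157 × 125%/10⌋ = $19,644. Book value $137,513.
Year 6: ⌊$137,513 × 125%/10⌋ = $17,189. Book value $120,324.
Year 7: ⌊$120,324 × 125%/10⌋ = $15,040. Book value $105,284.
Accumulated through year 7 = $268,101 − $105,284 = $162,817.

$162,817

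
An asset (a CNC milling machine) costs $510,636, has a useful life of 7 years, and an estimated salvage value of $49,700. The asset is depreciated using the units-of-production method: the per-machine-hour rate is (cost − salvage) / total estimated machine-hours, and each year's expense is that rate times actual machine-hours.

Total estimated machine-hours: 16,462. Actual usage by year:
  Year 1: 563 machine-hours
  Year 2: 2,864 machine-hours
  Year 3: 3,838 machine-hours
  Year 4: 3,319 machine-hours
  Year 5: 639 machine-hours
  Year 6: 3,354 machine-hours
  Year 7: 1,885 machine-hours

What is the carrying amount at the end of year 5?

Depreciable base = $510,636 − $49,700 = $460,936.
Rate = $460,936 / 16,462 machine-hours = $28 per machine-hour.
Year 1: 563 × $28 = $15,764. Book value $494,872.
Year 2: 2,864 × $28 = $80,192. Book value $414,680.
Year 3: 3,838 × $28 = $107,464. Book value $307,216.
Year 4: 3,319 × $28 = $92,932. Book value $214,284.
Year 5: 639 × $28 = $17,892. Book value $196,392.

$196,392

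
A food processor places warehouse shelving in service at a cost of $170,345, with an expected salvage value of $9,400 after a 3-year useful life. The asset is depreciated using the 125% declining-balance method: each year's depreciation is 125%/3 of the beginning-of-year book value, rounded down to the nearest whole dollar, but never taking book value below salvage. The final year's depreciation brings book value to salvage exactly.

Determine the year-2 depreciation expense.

Depreciable base = $170,345 − $9,400 = $160,945.
Year 1: ⌊$170,345 × 125%/3⌋ = $70,977. Book value $99,368.
Year 2: ⌊$99,368 × 125%/3⌋ = $41,403. Book value $57,965.

$41,403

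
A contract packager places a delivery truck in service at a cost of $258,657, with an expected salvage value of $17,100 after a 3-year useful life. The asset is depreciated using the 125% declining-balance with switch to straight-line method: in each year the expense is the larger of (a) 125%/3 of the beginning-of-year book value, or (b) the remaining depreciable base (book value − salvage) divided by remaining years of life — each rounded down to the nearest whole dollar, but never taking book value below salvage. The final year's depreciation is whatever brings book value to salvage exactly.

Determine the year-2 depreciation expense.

Depreciable base = $258,657 − $17,100 = $241,557.
Year 1: DB = ⌊$258,657 × 125%/3⌋ = $107,773; SL = ⌊$241,557/3⌋ = $80,519 → take DB $107,773. Book value $150,884.
Year 2: DB = ⌊$150,884 × 125%/3⌋ = $62,868; SL = ⌊$133,784/2⌋ = $66,892 → take SL $66,892. Book value $83,992.

$66,892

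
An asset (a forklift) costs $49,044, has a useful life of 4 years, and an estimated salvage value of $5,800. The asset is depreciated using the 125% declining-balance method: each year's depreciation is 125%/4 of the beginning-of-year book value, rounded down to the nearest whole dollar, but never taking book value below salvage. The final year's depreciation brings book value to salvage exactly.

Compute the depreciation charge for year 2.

Depreciable base = $49,044 − $5,800 = $43,244.
Year 1: ⌊$49,044 × 125%/4⌋ = $15,326. Book value $33,718.
Year 2: ⌊$33,718 × 125%/4⌋ = $10,536. Book value $23,182.

$10,536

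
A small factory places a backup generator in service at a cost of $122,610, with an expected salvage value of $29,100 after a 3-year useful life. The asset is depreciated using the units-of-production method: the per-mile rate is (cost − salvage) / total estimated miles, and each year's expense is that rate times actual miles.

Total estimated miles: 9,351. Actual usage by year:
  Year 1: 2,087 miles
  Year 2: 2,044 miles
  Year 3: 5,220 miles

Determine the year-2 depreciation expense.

Depreciable base = $122,610 − $29,100 = $93,510.
Rate = $93,510 / 9,351 miles = $10 per mile.
Year 1: 2,087 × $10 = $20,870. Book value $101,740.
Year 2: 2,044 × $10 = $20,440. Book value $81,300.

$20,440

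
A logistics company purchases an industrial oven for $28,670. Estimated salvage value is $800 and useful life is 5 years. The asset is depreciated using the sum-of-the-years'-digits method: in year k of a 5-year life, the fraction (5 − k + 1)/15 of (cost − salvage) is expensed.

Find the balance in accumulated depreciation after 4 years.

Depreciable base = $28,670 − $800 = $27,870.
Sum of the years' digits = 5+4+3+2+1 = 15.
Year 1: $27,870 × 5/15 = $9,290. Book value $19,380.
Year 2: $27,870 × 4/15 = $7,432. Book value $11,948.
Year 3: $27,870 × 3/15 = $5,574. Book value $6,374.
Year 4: $27,870 × 2/15 = $3,716. Book value $2,658.
Accumulated through year 4 = $28,670 − $2,658 = $26,012.

$26,012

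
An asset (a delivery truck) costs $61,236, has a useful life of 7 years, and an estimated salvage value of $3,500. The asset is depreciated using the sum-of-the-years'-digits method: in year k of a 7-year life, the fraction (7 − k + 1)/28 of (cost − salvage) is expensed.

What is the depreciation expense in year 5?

Depreciable base = $61,236 − $3,500 = $57,736.
Sum of the years' digits = 7+6+5+4+3+2+1 = 28.
Year 1: $57,736 × 7/28 = $14,434. Book value $46,802.
Year 2: $57,736 × 6/28 = $12,372. Book value $34,430.
Year 3: $57,736 × 5/28 = $10,310. Book value $24,120.
Year 4: $57,736 × 4/28 = $8,248. Book value $15,872.
Year 5: $57,736 × 3/28 = $6,186. Book value $9,686.

$6,186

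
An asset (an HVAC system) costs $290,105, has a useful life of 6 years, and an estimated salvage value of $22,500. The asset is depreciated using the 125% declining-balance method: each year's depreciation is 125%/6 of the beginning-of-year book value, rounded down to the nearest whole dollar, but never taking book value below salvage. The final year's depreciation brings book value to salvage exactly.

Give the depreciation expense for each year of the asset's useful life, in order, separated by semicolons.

$60,438; $47,847; $37,879; $29,987; $23,740; $67,714

Depreciable base = $290,105 − $22,500 = $267,605.
Year 1: ⌊$290,105 × 125%/6⌋ = $60,438. Book value $229,667.
Year 2: ⌊$229,667 × 125%/6⌋ = $47,847. Book value $181,820.
Year 3: ⌊$181,820 × 125%/6⌋ = $37,879. Book value $143,941.
Year 4: ⌊$143,941 × 125%/6⌋ = $29,987. Book value $113,954.
Year 5: ⌊$113,954 × 125%/6⌋ = $23,740. Book value $90,214.
Year 6 (final): $90,214 − $22,500 = $67,714. Book value $22,500.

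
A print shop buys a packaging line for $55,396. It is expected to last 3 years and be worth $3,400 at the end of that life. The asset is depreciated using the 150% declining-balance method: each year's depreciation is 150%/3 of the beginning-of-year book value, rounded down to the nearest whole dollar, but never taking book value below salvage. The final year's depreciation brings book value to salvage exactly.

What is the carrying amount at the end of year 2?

Depreciable base = $55,396 − $3,400 = $51,996.
Year 1: ⌊$55,396 × 150%/3⌋ = $27,698. Book value $27,698.
Year 2: ⌊$27,698 × 150%/3⌋ = $13,849. Book value $13,849.

$13,849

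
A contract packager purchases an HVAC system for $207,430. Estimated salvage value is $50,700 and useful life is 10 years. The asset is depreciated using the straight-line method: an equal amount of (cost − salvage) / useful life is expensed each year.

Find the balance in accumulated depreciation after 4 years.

Depreciable base = $207,430 − $50,700 = $156,730.
Annual expense = $156,730 / 10 = $15,673.
End of year 1: book value $191,757.
End of year 2: book value $176,084.
End of year 3: book value $160,411.
End of year 4: book value $144,738.
Accumulated through year 4 = $207,430 − $144,738 = $62,692.

$62,692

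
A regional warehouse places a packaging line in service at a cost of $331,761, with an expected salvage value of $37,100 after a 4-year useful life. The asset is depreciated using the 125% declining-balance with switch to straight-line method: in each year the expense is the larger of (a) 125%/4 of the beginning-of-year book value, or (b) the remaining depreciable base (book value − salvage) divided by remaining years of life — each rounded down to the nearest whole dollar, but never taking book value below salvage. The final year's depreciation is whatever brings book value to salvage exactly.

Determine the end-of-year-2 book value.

Depreciable base = $331,761 − $37,100 = $294,661.
Year 1: DB = ⌊$331,761 × 125%/4⌋ = $103,675; SL = ⌊$294,661/4⌋ = $73,665 → take DB $103,675. Book value $228,086.
Year 2: DB = ⌊$228,086 × 125%/4⌋ = $71,276; SL = ⌊$190,986/3⌋ = $63,662 → take DB $71,276. Book value $156,810.

$156,810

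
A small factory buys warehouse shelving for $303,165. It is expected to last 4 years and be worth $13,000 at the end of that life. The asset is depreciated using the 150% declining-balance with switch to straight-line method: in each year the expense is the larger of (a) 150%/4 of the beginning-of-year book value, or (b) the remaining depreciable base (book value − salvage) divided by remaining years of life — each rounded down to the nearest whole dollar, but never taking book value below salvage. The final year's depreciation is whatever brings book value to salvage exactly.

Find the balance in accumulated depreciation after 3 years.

Depreciable base = $303,165 − $13,000 = $290,165.
Year 1: DB = ⌊$303,165 × 150%/4⌋ = $113,686; SL = ⌊$290,165/4⌋ = $72,541 → take DB $113,686. Book value $189,479.
Year 2: DB = ⌊$189,479 × 150%/4⌋ = $71,054; SL = ⌊$176,479/3⌋ = $58,826 → take DB $71,054. Book value $118,425.
Year 3: DB = ⌊$118,425 × 150%/4⌋ = $44,409; SL = ⌊$105,425/2⌋ = $52,712 → take SL $52,712. Book value $65,713.
Accumulated through year 3 = $303,165 − $65,713 = $237,452.

$237,452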